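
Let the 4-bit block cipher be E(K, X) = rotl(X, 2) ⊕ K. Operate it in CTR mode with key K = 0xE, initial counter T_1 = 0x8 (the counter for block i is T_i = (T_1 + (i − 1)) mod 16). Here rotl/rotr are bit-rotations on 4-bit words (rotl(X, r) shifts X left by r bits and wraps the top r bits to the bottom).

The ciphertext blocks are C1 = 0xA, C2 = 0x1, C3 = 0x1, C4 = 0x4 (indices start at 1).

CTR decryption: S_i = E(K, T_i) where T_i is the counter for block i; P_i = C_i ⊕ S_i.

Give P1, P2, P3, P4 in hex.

P1 = 0x6, P2 = 0x9, P3 = 0x5, P4 = 0x4

P1: T = 0x8, S = E(K, T) = 0xC; 0xA ⊕ 0xC = 0x6.
P2: T = 0x9, S = E(K, T) = 0x8; 0x1 ⊕ 0x8 = 0x9.
P3: T = 0xA, S = E(K, T) = 0x4; 0x1 ⊕ 0x4 = 0x5.
P4: T = 0xB, S = E(K, T) = 0x0; 0x4 ⊕ 0x0 = 0x4.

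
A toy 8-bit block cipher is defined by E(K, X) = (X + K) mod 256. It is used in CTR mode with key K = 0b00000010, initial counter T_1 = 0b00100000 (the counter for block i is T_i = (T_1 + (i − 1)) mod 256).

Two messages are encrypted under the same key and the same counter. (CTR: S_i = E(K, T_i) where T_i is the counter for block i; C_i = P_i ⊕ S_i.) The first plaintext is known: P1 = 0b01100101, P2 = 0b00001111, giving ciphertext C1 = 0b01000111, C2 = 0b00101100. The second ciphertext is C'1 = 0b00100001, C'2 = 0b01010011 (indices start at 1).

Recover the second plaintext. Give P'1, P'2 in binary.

P'1 = 0b00000011, P'2 = 0b01110000

In CTR with a reused counter, both messages share the same keystream S_i, so C_i ⊕ C'_i = P_i ⊕ P'_i and thus P'_i = P_i ⊕ C_i ⊕ C'_i.
P'1: 0b01100101 ⊕ 0b01000111 ⊕ 0b00100001 = 0b00000011.
P'2: 0b00001111 ⊕ 0b00101100 ⊕ 0b01010011 = 0b01110000.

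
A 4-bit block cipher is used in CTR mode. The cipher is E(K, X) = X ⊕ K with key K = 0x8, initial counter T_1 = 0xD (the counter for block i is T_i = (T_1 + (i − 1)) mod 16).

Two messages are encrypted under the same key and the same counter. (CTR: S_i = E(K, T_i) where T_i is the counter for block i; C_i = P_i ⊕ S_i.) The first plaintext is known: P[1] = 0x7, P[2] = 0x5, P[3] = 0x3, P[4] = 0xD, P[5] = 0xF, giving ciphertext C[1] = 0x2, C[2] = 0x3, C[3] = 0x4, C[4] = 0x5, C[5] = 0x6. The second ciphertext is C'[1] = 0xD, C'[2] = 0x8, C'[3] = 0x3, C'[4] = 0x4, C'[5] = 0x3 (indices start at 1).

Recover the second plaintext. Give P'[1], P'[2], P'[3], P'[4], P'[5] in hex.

In CTR with a reused counter, both messages share the same keystream S_i, so C_i ⊕ C'_i = P_i ⊕ P'_i and thus P'_i = P_i ⊕ C_i ⊕ C'_i.
P'[1]: 0x7 ⊕ 0x2 ⊕ 0xD = 0x8.
P'[2]: 0x5 ⊕ 0x3 ⊕ 0x8 = 0xE.
P'[3]: 0x3 ⊕ 0x4 ⊕ 0x3 = 0x4.
P'[4]: 0xD ⊕ 0x5 ⊕ 0x4 = 0xC.
P'[5]: 0xF ⊕ 0x6 ⊕ 0x3 = 0xA.

P'[1] = 0x8, P'[2] = 0xE, P'[3] = 0x4, P'[4] = 0xC, P'[5] = 0xA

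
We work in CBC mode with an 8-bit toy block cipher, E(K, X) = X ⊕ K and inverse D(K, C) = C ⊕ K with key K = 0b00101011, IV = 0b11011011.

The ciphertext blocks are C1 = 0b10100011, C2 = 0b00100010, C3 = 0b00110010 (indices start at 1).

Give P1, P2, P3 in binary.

CBC decryption: P_i = D(K, C_i) ⊕ C_{i−1}, with C_{0} = IV.
P1: D(K, 0b10100011) = 0b10001000; 0b10001000 ⊕ 0b11011011 = 0b01010011.
P2: D(K, 0b00100010) = 0b00001001; 0b00001001 ⊕ 0b10100011 = 0b10101010.
P3: D(K, 0b00110010) = 0b00011001; 0b00011001 ⊕ 0b00100010 = 0b00111011.

P1 = 0b01010011, P2 = 0b10101010, P3 = 0b00111011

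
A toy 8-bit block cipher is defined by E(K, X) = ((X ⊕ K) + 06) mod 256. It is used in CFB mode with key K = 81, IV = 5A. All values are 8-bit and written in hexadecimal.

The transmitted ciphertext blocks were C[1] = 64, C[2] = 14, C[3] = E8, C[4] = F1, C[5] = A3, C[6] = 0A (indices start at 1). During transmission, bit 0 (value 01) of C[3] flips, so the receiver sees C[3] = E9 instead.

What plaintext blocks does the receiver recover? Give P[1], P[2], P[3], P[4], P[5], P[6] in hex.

P[1] = 85, P[2] = FF, P[3] = 72, P[4] = 9F, P[5] = D5, P[6] = 22

CFB decryption: P_i = C_i ⊕ E(K, C_{i−1}), with C_{0} = IV.
Only C[3] changed, to E9. In CFB, a change in C_i flips the same bit in P_i and garbles P_{i+1}. Decrypting the received ciphertext:
P[1]: E(K, 5A) = E1; 64 ⊕ E1 = 85.
P[2]: E(K, 64) = EB; 14 ⊕ EB = FF.
P[3]: E(K, 14) = 9B; E9 ⊕ 9B = 72.
P[4]: E(K, E9) = 6E; F1 ⊕ 6E = 9F.
P[5]: E(K, F1) = 76; A3 ⊕ 76 = D5.
P[6]: E(K, A3) = 28; 0A ⊕ 28 = 22.
Blocks that differ from the original plaintext: P[3], P[4].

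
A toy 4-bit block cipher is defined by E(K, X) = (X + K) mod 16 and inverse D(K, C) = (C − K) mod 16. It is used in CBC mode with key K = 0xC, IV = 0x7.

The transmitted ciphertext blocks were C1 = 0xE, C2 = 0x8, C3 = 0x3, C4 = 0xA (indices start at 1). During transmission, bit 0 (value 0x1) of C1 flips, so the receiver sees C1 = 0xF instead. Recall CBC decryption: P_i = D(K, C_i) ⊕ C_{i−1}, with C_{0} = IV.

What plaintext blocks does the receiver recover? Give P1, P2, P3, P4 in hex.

P1 = 0x4, P2 = 0x3, P3 = 0xF, P4 = 0xD

Only C1 changed, to 0xF. In CBC, a change in C_i garbles P_i and flips the same bit in P_{i+1}. Decrypting the received ciphertext:
P1: D(K, 0xF) = 0x3; 0x3 ⊕ 0x7 = 0x4.
P2: D(K, 0x8) = 0xC; 0xC ⊕ 0xF = 0x3.
P3: D(K, 0x3) = 0x7; 0x7 ⊕ 0x8 = 0xF.
P4: D(K, 0xA) = 0xE; 0xE ⊕ 0x3 = 0xD.
Blocks that differ from the original plaintext: P1, P2.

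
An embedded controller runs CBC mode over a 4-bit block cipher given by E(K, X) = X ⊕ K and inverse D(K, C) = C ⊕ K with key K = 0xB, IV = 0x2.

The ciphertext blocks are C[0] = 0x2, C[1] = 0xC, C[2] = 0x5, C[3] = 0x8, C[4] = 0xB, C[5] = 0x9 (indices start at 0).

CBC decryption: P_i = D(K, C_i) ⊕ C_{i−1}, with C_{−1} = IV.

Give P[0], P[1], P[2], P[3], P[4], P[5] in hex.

P[0]: D(K, 0x2) = 0x9; 0x9 ⊕ 0x2 = 0xB.
P[1]: D(K, 0xC) = 0x7; 0x7 ⊕ 0x2 = 0x5.
P[2]: D(K, 0x5) = 0xE; 0xE ⊕ 0xC = 0x2.
P[3]: D(K, 0x8) = 0x3; 0x3 ⊕ 0x5 = 0x6.
P[4]: D(K, 0xB) = 0x0; 0x0 ⊕ 0x8 = 0x8.
P[5]: D(K, 0x9) = 0x2; 0x2 ⊕ 0xB = 0x9.

P[0] = 0xB, P[1] = 0x5, P[2] = 0x2, P[3] = 0x6, P[4] = 0x8, P[5] = 0x9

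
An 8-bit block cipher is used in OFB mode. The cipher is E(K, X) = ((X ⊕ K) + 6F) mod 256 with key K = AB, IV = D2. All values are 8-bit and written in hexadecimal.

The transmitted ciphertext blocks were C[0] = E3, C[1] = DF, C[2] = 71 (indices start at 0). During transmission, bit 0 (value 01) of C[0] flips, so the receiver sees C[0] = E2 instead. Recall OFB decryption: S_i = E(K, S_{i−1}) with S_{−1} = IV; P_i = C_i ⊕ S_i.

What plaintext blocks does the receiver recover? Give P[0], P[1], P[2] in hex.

Only C[0] changed, to E2. In OFB, a change in C_i flips the same bit in P_i only; the keystream is unaffected. Decrypting the received ciphertext:
P[0]: S = E(K, D2) = E8; E2 ⊕ E8 = 0A.
P[1]: S = E(K, E8) = B2; DF ⊕ B2 = 6D.
P[2]: S = E(K, B2) = 88; 71 ⊕ 88 = F9.
Blocks that differ from the original plaintext: P[0].

P[0] = 0A, P[1] = 6D, P[2] = F9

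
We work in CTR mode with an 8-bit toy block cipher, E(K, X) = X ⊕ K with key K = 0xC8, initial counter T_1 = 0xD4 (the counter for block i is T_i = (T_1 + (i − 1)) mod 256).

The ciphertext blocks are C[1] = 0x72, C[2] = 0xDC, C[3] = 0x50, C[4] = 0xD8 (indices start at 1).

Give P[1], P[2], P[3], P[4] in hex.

CTR decryption: S_i = E(K, T_i) where T_i is the counter for block i; P_i = C_i ⊕ S_i.
P[1]: T = 0xD4, S = E(K, T) = 0x1C; 0x72 ⊕ 0x1C = 0x6E.
P[2]: T = 0xD5, S = E(K, T) = 0x1D; 0xDC ⊕ 0x1D = 0xC1.
P[3]: T = 0xD6, S = E(K, T) = 0x1E; 0x50 ⊕ 0x1E = 0x4E.
P[4]: T = 0xD7, S = E(K, T) = 0x1F; 0xD8 ⊕ 0x1F = 0xC7.

P[1] = 0x6E, P[2] = 0xC1, P[3] = 0x4E, P[4] = 0xC7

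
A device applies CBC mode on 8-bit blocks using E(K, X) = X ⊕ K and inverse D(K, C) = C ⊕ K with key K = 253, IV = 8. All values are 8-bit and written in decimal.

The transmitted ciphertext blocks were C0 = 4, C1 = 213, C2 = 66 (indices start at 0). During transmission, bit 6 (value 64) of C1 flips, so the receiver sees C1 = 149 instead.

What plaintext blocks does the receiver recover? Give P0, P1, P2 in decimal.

P0 = 241, P1 = 108, P2 = 42

CBC decryption: P_i = D(K, C_i) ⊕ C_{i−1}, with C_{−1} = IV.
Only C1 changed, to 149. In CBC, a change in C_i garbles P_i and flips the same bit in P_{i+1}. Decrypting the received ciphertext:
P0: D(K, 4) = 249; 249 ⊕ 8 = 241.
P1: D(K, 149) = 104; 104 ⊕ 4 = 108.
P2: D(K, 66) = 191; 191 ⊕ 149 = 42.
Blocks that differ from the original plaintext: P1, P2.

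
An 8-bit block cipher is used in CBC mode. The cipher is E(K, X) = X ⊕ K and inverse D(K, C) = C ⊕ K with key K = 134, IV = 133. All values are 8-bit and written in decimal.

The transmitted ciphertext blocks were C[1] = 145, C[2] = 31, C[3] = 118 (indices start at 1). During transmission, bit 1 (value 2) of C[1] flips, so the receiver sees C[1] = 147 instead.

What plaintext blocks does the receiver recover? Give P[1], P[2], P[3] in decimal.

P[1] = 144, P[2] = 10, P[3] = 239

CBC decryption: P_i = D(K, C_i) ⊕ C_{i−1}, with C_{0} = IV.
Only C[1] changed, to 147. In CBC, a change in C_i garbles P_i and flips the same bit in P_{i+1}. Decrypting the received ciphertext:
P[1]: D(K, 147) = 21; 21 ⊕ 133 = 144.
P[2]: D(K, 31) = 153; 153 ⊕ 147 = 10.
P[3]: D(K, 118) = 240; 240 ⊕ 31 = 239.
Blocks that differ from the original plaintext: P[1], P[2].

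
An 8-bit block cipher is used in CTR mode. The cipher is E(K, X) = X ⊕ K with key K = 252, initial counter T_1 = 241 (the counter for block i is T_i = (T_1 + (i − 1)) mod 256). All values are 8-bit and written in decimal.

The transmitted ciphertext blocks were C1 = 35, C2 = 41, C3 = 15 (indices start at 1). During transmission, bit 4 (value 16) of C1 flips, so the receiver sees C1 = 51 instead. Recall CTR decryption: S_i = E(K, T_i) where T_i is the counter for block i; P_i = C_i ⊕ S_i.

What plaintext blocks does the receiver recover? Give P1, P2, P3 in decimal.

P1 = 62, P2 = 39, P3 = 0

Only C1 changed, to 51. In CTR, a change in C_i flips the same bit in P_i only; the keystream is unaffected. Decrypting the received ciphertext:
P1: T = 241, S = E(K, T) = 13; 51 ⊕ 13 = 62.
P2: T = 242, S = E(K, T) = 14; 41 ⊕ 14 = 39.
P3: T = 243, S = E(K, T) = 15; 15 ⊕ 15 = 0.
Blocks that differ from the original plaintext: P1.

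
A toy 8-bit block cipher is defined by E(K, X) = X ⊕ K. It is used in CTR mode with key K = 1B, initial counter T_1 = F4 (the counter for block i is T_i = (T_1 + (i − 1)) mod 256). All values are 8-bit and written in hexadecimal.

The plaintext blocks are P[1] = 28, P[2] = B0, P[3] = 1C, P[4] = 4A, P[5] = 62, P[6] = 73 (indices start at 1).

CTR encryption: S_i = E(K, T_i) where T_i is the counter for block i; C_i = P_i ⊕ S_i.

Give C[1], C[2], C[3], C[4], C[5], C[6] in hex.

C[1] = C7, C[2] = 5E, C[3] = F1, C[4] = A6, C[5] = 81, C[6] = 91

C[1]: T = F4, S = E(K, T) = EF; 28 ⊕ EF = C7.
C[2]: T = F5, S = E(K, T) = EE; B0 ⊕ EE = 5E.
C[3]: T = F6, S = E(K, T) = ED; 1C ⊕ ED = F1.
C[4]: T = F7, S = E(K, T) = EC; 4A ⊕ EC = A6.
C[5]: T = F8, S = E(K, T) = E3; 62 ⊕ E3 = 81.
C[6]: T = F9, S = E(K, T) = E2; 73 ⊕ E2 = 91.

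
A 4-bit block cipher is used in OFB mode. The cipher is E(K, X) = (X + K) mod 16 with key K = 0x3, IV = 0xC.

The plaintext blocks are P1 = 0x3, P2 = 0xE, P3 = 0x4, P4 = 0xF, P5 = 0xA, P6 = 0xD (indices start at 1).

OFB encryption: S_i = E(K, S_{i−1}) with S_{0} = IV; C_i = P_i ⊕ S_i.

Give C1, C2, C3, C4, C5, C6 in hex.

C1 = 0xC, C2 = 0xC, C3 = 0x1, C4 = 0x7, C5 = 0x1, C6 = 0x3

C1: S = E(K, 0xC) = 0xF; 0x3 ⊕ 0xF = 0xC.
C2: S = E(K, 0xF) = 0x2; 0xE ⊕ 0x2 = 0xC.
C3: S = E(K, 0x2) = 0x5; 0x4 ⊕ 0x5 = 0x1.
C4: S = E(K, 0x5) = 0x8; 0xF ⊕ 0x8 = 0x7.
C5: S = E(K, 0x8) = 0xB; 0xA ⊕ 0xB = 0x1.
C6: S = E(K, 0xB) = 0xE; 0xD ⊕ 0xE = 0x3.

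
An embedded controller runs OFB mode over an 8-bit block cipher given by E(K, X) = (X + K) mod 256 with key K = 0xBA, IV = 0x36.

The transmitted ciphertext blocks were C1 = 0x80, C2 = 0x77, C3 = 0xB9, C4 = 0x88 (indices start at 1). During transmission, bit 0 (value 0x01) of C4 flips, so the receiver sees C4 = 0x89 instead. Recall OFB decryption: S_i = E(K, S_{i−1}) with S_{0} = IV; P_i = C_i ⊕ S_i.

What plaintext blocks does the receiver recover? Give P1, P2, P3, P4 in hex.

P1 = 0x70, P2 = 0xDD, P3 = 0xDD, P4 = 0x97

Only C4 changed, to 0x89. In OFB, a change in C_i flips the same bit in P_i only; the keystream is unaffected. Decrypting the received ciphertext:
P1: S = E(K, 0x36) = 0xF0; 0x80 ⊕ 0xF0 = 0x70.
P2: S = E(K, 0xF0) = 0xAA; 0x77 ⊕ 0xAA = 0xDD.
P3: S = E(K, 0xAA) = 0x64; 0xB9 ⊕ 0x64 = 0xDD.
P4: S = E(K, 0x64) = 0x1E; 0x89 ⊕ 0x1E = 0x97.
Blocks that differ from the original plaintext: P4.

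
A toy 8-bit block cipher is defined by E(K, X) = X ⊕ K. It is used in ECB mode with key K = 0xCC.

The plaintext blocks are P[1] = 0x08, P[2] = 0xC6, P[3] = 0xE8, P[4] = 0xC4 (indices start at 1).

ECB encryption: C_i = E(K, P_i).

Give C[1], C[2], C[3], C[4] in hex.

C[1]: E(K, 0x08) = 0xC4.
C[2]: E(K, 0xC6) = 0x0A.
C[3]: E(K, 0xE8) = 0x24.
C[4]: E(K, 0xC4) = 0x08.

C[1] = 0xC4, C[2] = 0x0A, C[3] = 0x24, C[4] = 0x08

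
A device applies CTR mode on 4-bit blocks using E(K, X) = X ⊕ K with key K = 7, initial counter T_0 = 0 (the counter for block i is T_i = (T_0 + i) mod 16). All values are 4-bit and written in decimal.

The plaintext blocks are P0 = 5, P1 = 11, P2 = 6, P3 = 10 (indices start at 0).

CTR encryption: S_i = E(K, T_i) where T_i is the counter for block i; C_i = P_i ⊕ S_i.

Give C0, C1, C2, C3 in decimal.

C0 = 2, C1 = 13, C2 = 3, C3 = 14

C0: T = 0, S = E(K, T) = 7; 5 ⊕ 7 = 2.
C1: T = 1, S = E(K, T) = 6; 11 ⊕ 6 = 13.
C2: T = 2, S = E(K, T) = 5; 6 ⊕ 5 = 3.
C3: T = 3, S = E(K, T) = 4; 10 ⊕ 4 = 14.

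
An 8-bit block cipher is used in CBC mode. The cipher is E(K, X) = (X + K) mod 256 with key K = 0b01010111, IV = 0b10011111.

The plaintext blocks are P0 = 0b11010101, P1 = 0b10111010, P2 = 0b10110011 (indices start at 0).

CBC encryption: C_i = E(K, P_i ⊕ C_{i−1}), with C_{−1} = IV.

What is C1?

C1 = 0b01110010

C0: P0 ⊕ 0b10011111 = 0b01001010; E(K, 0b01001010) = 0b10100001.
C1: P1 ⊕ 0b10100001 = 0b00011011; E(K, 0b00011011) = 0b01110010.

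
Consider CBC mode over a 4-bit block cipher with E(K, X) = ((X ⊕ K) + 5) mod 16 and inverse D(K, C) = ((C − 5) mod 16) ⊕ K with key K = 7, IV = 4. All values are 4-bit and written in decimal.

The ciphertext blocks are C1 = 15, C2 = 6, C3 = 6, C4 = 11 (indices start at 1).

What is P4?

CBC decryption: P_i = D(K, C_i) ⊕ C_{i−1}, with C_{0} = IV.
P4: D(K, 11) = 1; 1 ⊕ 6 = 7.

P4 = 7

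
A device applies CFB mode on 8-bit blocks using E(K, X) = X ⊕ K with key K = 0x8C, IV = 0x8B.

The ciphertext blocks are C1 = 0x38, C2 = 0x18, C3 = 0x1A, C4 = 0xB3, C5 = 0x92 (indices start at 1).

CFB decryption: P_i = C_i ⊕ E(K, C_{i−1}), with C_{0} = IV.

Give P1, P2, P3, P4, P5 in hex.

P1: E(K, 0x8B) = 0x07; 0x38 ⊕ 0x07 = 0x3F.
P2: E(K, 0x38) = 0xB4; 0x18 ⊕ 0xB4 = 0xAC.
P3: E(K, 0x18) = 0x94; 0x1A ⊕ 0x94 = 0x8E.
P4: E(K, 0x1A) = 0x96; 0xB3 ⊕ 0x96 = 0x25.
P5: E(K, 0xB3) = 0x3F; 0x92 ⊕ 0x3F = 0xAD.

P1 = 0x3F, P2 = 0xAC, P3 = 0x8E, P4 = 0x25, P5 = 0xAD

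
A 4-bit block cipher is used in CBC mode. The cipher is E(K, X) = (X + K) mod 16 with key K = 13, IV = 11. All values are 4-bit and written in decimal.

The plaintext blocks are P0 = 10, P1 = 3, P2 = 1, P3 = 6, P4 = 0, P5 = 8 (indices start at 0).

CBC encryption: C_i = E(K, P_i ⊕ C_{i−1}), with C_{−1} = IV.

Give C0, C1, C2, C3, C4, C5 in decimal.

C0: P0 ⊕ 11 = 1; E(K, 1) = 14.
C1: P1 ⊕ 14 = 13; E(K, 13) = 10.
C2: P2 ⊕ 10 = 11; E(K, 11) = 8.
C3: P3 ⊕ 8 = 14; E(K, 14) = 11.
C4: P4 ⊕ 11 = 11; E(K, 11) = 8.
C5: P5 ⊕ 8 = 0; E(K, 0) = 13.

C0 = 14, C1 = 10, C2 = 8, C3 = 11, C4 = 8, C5 = 13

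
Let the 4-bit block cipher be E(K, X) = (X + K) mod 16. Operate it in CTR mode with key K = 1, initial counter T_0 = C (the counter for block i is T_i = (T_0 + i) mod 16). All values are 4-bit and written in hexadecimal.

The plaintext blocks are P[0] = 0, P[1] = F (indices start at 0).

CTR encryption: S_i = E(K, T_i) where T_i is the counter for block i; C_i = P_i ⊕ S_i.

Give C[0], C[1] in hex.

C[0] = D, C[1] = 1

C[0]: T = C, S = E(K, T) = D; 0 ⊕ D = D.
C[1]: T = D, S = E(K, T) = E; F ⊕ E = 1.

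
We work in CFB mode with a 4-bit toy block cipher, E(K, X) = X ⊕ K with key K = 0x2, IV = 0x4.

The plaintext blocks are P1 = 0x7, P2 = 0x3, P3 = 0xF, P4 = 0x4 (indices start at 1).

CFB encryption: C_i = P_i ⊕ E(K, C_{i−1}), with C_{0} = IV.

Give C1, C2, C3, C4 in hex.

C1 = 0x1, C2 = 0x0, C3 = 0xD, C4 = 0xB

C1: E(K, 0x4) = 0x6; 0x7 ⊕ 0x6 = 0x1.
C2: E(K, 0x1) = 0x3; 0x3 ⊕ 0x3 = 0x0.
C3: E(K, 0x0) = 0x2; 0xF ⊕ 0x2 = 0xD.
C4: E(K, 0xD) = 0xF; 0x4 ⊕ 0xF = 0xB.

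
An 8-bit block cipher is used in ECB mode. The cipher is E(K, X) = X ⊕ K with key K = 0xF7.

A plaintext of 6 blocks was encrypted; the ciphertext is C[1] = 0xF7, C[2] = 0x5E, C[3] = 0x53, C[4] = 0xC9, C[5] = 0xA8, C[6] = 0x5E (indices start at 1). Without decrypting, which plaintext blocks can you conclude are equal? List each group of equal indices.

P[2] = P[6]

ECB encrypts each block independently with the same key, so equal ciphertext blocks imply equal plaintext blocks.
C[2] = C[6] = 0x5E, so P[2] = P[6].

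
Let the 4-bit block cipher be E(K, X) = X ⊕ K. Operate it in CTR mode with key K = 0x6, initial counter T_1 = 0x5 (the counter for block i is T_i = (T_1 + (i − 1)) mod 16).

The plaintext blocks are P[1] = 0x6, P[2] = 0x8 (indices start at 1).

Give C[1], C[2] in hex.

CTR encryption: S_i = E(K, T_i) where T_i is the counter for block i; C_i = P_i ⊕ S_i.
C[1]: T = 0x5, S = E(K, T) = 0x3; 0x6 ⊕ 0x3 = 0x5.
C[2]: T = 0x6, S = E(K, T) = 0x0; 0x8 ⊕ 0x0 = 0x8.

C[1] = 0x5, C[2] = 0x8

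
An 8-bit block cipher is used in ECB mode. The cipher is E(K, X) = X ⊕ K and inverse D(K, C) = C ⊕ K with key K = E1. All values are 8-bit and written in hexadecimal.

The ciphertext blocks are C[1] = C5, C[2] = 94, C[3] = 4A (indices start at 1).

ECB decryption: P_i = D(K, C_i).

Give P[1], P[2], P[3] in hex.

P[1] = 24, P[2] = 75, P[3] = AB

P[1]: D(K, C5) = 24.
P[2]: D(K, 94) = 75.
P[3]: D(K, 4A) = AB.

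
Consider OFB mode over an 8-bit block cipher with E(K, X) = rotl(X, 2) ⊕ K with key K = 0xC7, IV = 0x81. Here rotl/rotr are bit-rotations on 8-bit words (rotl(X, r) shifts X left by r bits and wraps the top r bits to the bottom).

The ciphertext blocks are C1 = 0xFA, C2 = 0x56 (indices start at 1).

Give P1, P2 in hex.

OFB decryption: S_i = E(K, S_{i−1}) with S_{0} = IV; P_i = C_i ⊕ S_i.
P1: S = E(K, 0x81) = 0xC1; 0xFA ⊕ 0xC1 = 0x3B.
P2: S = E(K, 0xC1) = 0xC0; 0x56 ⊕ 0xC0 = 0x96.

P1 = 0x3B, P2 = 0x96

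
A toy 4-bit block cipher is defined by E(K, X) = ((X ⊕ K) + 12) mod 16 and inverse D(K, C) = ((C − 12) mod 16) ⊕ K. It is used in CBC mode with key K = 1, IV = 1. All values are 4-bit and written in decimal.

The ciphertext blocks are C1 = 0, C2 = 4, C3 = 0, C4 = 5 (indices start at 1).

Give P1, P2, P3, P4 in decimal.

CBC decryption: P_i = D(K, C_i) ⊕ C_{i−1}, with C_{0} = IV.
P1: D(K, 0) = 5; 5 ⊕ 1 = 4.
P2: D(K, 4) = 9; 9 ⊕ 0 = 9.
P3: D(K, 0) = 5; 5 ⊕ 4 = 1.
P4: D(K, 5) = 8; 8 ⊕ 0 = 8.

P1 = 4, P2 = 9, P3 = 1, P4 = 8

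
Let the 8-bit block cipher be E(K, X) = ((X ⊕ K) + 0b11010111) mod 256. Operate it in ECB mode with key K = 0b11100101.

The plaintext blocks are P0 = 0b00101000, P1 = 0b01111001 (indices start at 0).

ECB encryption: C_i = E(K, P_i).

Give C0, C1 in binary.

C0: E(K, 0b00101000) = 0b10100100.
C1: E(K, 0b01111001) = 0b01110011.

C0 = 0b10100100, C1 = 0b01110011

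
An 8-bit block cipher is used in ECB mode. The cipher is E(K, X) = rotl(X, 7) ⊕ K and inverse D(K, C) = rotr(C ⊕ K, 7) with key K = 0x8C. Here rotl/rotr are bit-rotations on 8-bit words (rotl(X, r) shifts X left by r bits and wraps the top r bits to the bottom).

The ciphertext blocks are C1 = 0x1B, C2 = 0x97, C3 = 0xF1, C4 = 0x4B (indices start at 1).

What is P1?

P1 = 0x2F

ECB decryption: P_i = D(K, C_i).
P1: D(K, 0x1B) = 0x2F.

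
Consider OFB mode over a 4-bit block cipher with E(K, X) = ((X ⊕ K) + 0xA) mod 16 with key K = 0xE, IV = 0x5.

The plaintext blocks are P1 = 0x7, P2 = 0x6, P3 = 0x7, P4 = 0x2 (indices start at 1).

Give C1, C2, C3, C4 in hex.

OFB encryption: S_i = E(K, S_{i−1}) with S_{0} = IV; C_i = P_i ⊕ S_i.
C1: S = E(K, 0x5) = 0x5; 0x7 ⊕ 0x5 = 0x2.
C2: S = E(K, 0x5) = 0x5; 0x6 ⊕ 0x5 = 0x3.
C3: S = E(K, 0x5) = 0x5; 0x7 ⊕ 0x5 = 0x2.
C4: S = E(K, 0x5) = 0x5; 0x2 ⊕ 0x5 = 0x7.

C1 = 0x2, C2 = 0x3, C3 = 0x2, C4 = 0x7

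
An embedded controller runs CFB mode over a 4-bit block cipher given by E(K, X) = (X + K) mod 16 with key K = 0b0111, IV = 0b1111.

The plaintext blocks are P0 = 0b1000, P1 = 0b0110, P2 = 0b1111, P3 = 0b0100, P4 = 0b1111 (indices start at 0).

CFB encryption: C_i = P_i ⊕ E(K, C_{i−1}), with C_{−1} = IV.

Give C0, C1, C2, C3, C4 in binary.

C0: E(K, 0b1111) = 0b0110; 0b1000 ⊕ 0b0110 = 0b1110.
C1: E(K, 0b1110) = 0b0101; 0b0110 ⊕ 0b0101 = 0b0011.
C2: E(K, 0b0011) = 0b1010; 0b1111 ⊕ 0b1010 = 0b0101.
C3: E(K, 0b0101) = 0b1100; 0b0100 ⊕ 0b1100 = 0b1000.
C4: E(K, 0b1000) = 0b1111; 0b1111 ⊕ 0b1111 = 0b0000.

C0 = 0b1110, C1 = 0b0011, C2 = 0b0101, C3 = 0b1000, C4 = 0b0000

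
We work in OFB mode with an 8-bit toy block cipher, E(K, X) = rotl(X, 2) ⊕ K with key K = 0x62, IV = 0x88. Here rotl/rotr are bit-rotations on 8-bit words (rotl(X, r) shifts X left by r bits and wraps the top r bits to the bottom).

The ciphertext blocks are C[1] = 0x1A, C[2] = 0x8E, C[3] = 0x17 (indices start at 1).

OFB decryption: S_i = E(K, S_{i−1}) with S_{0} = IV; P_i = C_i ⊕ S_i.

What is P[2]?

P[1]: S = E(K, 0x88) = 0x40; 0x1A ⊕ 0x40 = 0x5A.
P[2]: S = E(K, 0x40) = 0x63; 0x8E ⊕ 0x63 = 0xED.

P[2] = 0xED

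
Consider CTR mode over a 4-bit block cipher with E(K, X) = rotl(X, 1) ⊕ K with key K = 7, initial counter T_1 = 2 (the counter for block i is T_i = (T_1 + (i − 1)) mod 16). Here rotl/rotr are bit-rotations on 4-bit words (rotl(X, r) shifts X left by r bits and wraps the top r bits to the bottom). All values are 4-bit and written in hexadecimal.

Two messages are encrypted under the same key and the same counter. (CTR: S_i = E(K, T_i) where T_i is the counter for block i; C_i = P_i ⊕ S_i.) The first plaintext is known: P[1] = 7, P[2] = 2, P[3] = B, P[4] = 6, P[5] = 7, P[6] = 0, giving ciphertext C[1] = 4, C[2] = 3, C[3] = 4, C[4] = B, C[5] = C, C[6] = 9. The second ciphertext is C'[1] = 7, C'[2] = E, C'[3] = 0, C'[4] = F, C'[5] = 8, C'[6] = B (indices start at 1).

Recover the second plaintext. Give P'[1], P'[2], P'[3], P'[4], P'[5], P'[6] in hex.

In CTR with a reused counter, both messages share the same keystream S_i, so C_i ⊕ C'_i = P_i ⊕ P'_i and thus P'_i = P_i ⊕ C_i ⊕ C'_i.
P'[1]: 7 ⊕ 4 ⊕ 7 = 4.
P'[2]: 2 ⊕ 3 ⊕ E = F.
P'[3]: B ⊕ 4 ⊕ 0 = F.
P'[4]: 6 ⊕ B ⊕ F = 2.
P'[5]: 7 ⊕ C ⊕ 8 = 3.
P'[6]: 0 ⊕ 9 ⊕ B = 2.

P'[1] = 4, P'[2] = F, P'[3] = F, P'[4] = 2, P'[5] = 3, P'[6] = 2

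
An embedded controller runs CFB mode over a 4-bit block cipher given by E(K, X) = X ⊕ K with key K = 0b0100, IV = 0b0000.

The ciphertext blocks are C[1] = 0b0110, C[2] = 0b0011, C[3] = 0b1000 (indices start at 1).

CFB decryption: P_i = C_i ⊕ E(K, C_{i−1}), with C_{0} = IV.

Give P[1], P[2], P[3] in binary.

P[1] = 0b0010, P[2] = 0b0001, P[3] = 0b1111

P[1]: E(K, 0b0000) = 0b0100; 0b0110 ⊕ 0b0100 = 0b0010.
P[2]: E(K, 0b0110) = 0b0010; 0b0011 ⊕ 0b0010 = 0b0001.
P[3]: E(K, 0b0011) = 0b0111; 0b1000 ⊕ 0b0111 = 0b1111.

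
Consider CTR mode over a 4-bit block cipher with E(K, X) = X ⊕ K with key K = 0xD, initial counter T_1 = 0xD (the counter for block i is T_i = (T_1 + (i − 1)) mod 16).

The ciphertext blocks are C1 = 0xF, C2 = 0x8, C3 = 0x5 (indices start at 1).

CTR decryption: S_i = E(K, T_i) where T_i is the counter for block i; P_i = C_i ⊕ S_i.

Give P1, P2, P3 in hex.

P1: T = 0xD, S = E(K, T) = 0x0; 0xF ⊕ 0x0 = 0xF.
P2: T = 0xE, S = E(K, T) = 0x3; 0x8 ⊕ 0x3 = 0xB.
P3: T = 0xF, S = E(K, T) = 0x2; 0x5 ⊕ 0x2 = 0x7.

P1 = 0xF, P2 = 0xB, P3 = 0x7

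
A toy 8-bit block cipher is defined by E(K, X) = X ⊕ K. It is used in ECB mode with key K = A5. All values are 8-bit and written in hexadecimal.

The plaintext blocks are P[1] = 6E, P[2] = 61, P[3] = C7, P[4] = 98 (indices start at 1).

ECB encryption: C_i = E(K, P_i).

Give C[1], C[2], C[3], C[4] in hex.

C[1]: E(K, 6E) = CB.
C[2]: E(K, 61) = C4.
C[3]: E(K, C7) = 62.
C[4]: E(K, 98) = 3D.

C[1] = CB, C[2] = C4, C[3] = 62, C[4] = 3D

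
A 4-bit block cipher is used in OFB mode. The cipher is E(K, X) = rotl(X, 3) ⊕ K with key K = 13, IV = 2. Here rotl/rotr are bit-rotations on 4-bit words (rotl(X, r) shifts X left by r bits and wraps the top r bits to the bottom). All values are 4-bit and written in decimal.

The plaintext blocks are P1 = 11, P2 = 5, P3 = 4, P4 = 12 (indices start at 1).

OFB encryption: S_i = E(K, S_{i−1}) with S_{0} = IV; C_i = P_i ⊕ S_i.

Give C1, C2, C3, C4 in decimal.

C1: S = E(K, 2) = 12; 11 ⊕ 12 = 7.
C2: S = E(K, 12) = 11; 5 ⊕ 11 = 14.
C3: S = E(K, 11) = 0; 4 ⊕ 0 = 4.
C4: S = E(K, 0) = 13; 12 ⊕ 13 = 1.

C1 = 7, C2 = 14, C3 = 4, C4 = 1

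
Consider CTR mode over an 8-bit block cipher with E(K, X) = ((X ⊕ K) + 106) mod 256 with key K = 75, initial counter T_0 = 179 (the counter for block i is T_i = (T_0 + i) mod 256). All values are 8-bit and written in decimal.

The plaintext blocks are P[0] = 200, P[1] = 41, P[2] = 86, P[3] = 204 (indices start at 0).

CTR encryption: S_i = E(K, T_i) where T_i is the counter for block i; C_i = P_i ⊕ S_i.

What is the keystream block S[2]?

104

C[0]: T = 179, S = E(K, T) = 98; 200 ⊕ 98 = 170.
C[1]: T = 180, S = E(K, T) = 105; 41 ⊕ 105 = 64.
C[2]: T = 181, S = E(K, T) = 104; 86 ⊕ 104 = 62.
So S[2] = 104.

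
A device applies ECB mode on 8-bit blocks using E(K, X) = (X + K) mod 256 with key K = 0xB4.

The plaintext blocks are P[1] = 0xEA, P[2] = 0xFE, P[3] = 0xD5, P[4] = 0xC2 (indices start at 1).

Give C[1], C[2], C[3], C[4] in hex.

C[1] = 0x9E, C[2] = 0xB2, C[3] = 0x89, C[4] = 0x76

ECB encryption: C_i = E(K, P_i).
C[1]: E(K, 0xEA) = 0x9E.
C[2]: E(K, 0xFE) = 0xB2.
C[3]: E(K, 0xD5) = 0x89.
C[4]: E(K, 0xC2) = 0x76.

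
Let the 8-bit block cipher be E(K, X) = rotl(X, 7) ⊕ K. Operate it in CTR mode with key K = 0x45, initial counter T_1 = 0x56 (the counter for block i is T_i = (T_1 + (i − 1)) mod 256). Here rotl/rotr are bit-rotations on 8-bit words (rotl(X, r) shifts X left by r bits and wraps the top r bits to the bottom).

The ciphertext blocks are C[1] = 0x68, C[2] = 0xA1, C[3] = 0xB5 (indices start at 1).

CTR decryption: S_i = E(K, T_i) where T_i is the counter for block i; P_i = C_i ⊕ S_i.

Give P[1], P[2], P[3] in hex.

P[1]: T = 0x56, S = E(K, T) = 0x6E; 0x68 ⊕ 0x6E = 0x06.
P[2]: T = 0x57, S = E(K, T) = 0xEE; 0xA1 ⊕ 0xEE = 0x4F.
P[3]: T = 0x58, S = E(K, T) = 0x69; 0xB5 ⊕ 0x69 = 0xDC.

P[1] = 0x06, P[2] = 0x4F, P[3] = 0xDC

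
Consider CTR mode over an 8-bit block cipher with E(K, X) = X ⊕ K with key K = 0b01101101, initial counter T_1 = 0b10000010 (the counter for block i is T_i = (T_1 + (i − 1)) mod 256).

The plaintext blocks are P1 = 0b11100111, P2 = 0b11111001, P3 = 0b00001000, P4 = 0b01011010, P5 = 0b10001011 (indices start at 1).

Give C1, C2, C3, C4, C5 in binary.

CTR encryption: S_i = E(K, T_i) where T_i is the counter for block i; C_i = P_i ⊕ S_i.
C1: T = 0b10000010, S = E(K, T) = 0b11101111; 0b11100111 ⊕ 0b11101111 = 0b00001000.
C2: T = 0b10000011, S = E(K, T) = 0b11101110; 0b11111001 ⊕ 0b11101110 = 0b00010111.
C3: T = 0b10000100, S = E(K, T) = 0b11101001; 0b00001000 ⊕ 0b11101001 = 0b11100001.
C4: T = 0b10000101, S = E(K, T) = 0b11101000; 0b01011010 ⊕ 0b11101000 = 0b10110010.
C5: T = 0b10000110, S = E(K, T) = 0b11101011; 0b10001011 ⊕ 0b11101011 = 0b01100000.

C1 = 0b00001000, C2 = 0b00010111, C3 = 0b11100001, C4 = 0b10110010, C5 = 0b01100000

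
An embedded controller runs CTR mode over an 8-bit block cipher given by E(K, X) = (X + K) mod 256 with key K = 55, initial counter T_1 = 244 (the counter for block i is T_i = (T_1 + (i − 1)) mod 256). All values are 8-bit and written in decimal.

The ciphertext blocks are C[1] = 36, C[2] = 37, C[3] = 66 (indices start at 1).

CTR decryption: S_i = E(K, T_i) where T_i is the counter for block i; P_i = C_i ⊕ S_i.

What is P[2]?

P[2]: T = 245, S = E(K, T) = 44; 37 ⊕ 44 = 9.

P[2] = 9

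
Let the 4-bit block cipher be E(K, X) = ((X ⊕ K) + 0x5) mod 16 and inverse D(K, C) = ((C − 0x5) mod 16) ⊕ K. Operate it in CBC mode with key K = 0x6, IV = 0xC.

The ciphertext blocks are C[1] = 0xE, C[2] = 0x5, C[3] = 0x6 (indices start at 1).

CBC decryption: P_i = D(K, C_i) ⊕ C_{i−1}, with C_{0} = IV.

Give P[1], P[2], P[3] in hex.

P[1]: D(K, 0xE) = 0xF; 0xF ⊕ 0xC = 0x3.
P[2]: D(K, 0x5) = 0x6; 0x6 ⊕ 0xE = 0x8.
P[3]: D(K, 0x6) = 0x7; 0x7 ⊕ 0x5 = 0x2.

P[1] = 0x3, P[2] = 0x8, P[3] = 0x2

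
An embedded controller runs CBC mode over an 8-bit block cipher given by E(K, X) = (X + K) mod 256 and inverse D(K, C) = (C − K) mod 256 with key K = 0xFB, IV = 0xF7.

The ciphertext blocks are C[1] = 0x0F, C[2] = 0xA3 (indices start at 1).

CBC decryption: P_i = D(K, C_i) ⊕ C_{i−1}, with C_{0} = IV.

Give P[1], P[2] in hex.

P[1]: D(K, 0x0F) = 0x14; 0x14 ⊕ 0xF7 = 0xE3.
P[2]: D(K, 0xA3) = 0xA8; 0xA8 ⊕ 0x0F = 0xA7.

P[1] = 0xE3, P[2] = 0xA7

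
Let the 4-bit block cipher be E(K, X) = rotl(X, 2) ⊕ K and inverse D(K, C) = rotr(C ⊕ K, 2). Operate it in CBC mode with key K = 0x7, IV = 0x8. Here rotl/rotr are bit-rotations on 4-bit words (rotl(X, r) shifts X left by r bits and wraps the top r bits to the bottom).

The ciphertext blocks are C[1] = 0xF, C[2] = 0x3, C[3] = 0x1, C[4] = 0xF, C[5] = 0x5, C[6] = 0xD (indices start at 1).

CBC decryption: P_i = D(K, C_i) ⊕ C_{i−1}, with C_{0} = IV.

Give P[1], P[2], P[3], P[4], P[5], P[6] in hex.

P[1]: D(K, 0xF) = 0x2; 0x2 ⊕ 0x8 = 0xA.
P[2]: D(K, 0x3) = 0x1; 0x1 ⊕ 0xF = 0xE.
P[3]: D(K, 0x1) = 0x9; 0x9 ⊕ 0x3 = 0xA.
P[4]: D(K, 0xF) = 0x2; 0x2 ⊕ 0x1 = 0x3.
P[5]: D(K, 0x5) = 0x8; 0x8 ⊕ 0xF = 0x7.
P[6]: D(K, 0xD) = 0xA; 0xA ⊕ 0x5 = 0xF.

P[1] = 0xA, P[2] = 0xE, P[3] = 0xA, P[4] = 0x3, P[5] = 0x7, P[6] = 0xF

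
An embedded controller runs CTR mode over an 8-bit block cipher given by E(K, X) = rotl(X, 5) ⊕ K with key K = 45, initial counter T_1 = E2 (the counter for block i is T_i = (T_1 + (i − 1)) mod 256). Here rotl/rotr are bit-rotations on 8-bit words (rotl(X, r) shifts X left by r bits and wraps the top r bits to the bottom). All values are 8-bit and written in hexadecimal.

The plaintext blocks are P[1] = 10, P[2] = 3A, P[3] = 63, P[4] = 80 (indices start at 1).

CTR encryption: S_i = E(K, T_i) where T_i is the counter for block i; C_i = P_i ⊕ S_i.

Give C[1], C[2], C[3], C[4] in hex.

C[1] = 09, C[2] = 03, C[3] = BA, C[4] = 79

C[1]: T = E2, S = E(K, T) = 19; 10 ⊕ 19 = 09.
C[2]: T = E3, S = E(K, T) = 39; 3A ⊕ 39 = 03.
C[3]: T = E4, S = E(K, T) = D9; 63 ⊕ D9 = BA.
C[4]: T = E5, S = E(K, T) = F9; 80 ⊕ F9 = 79.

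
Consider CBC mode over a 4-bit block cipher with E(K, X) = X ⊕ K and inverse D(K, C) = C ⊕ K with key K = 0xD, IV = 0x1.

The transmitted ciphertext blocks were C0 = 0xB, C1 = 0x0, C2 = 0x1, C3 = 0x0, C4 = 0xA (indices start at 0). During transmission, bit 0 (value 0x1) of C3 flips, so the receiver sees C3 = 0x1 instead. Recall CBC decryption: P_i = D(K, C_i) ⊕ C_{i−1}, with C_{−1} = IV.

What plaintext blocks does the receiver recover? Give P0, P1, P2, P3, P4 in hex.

P0 = 0x7, P1 = 0x6, P2 = 0xC, P3 = 0xD, P4 = 0x6

Only C3 changed, to 0x1. In CBC, a change in C_i garbles P_i and flips the same bit in P_{i+1}. Decrypting the received ciphertext:
P0: D(K, 0xB) = 0x6; 0x6 ⊕ 0x1 = 0x7.
P1: D(K, 0x0) = 0xD; 0xD ⊕ 0xB = 0x6.
P2: D(K, 0x1) = 0xC; 0xC ⊕ 0x0 = 0xC.
P3: D(K, 0x1) = 0xC; 0xC ⊕ 0x1 = 0xD.
P4: D(K, 0xA) = 0x7; 0x7 ⊕ 0x1 = 0x6.
Blocks that differ from the original plaintext: P3, P4.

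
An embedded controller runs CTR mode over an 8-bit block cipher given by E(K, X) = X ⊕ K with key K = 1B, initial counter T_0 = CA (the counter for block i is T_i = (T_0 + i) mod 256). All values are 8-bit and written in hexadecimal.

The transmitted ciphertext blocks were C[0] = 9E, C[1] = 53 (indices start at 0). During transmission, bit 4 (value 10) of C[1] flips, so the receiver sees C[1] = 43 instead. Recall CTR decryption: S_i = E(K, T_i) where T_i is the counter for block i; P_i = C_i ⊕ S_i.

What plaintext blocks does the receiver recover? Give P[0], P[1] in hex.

P[0] = 4F, P[1] = 93

Only C[1] changed, to 43. In CTR, a change in C_i flips the same bit in P_i only; the keystream is unaffected. Decrypting the received ciphertext:
P[0]: T = CA, S = E(K, T) = D1; 9E ⊕ D1 = 4F.
P[1]: T = CB, S = E(K, T) = D0; 43 ⊕ D0 = 93.
Blocks that differ from the original plaintext: P[1].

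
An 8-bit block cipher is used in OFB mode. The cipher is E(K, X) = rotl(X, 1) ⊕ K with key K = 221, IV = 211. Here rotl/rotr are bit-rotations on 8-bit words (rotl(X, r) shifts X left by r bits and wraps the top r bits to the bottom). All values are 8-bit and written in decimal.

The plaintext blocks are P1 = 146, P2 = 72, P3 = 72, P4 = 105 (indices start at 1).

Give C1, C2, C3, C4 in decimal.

OFB encryption: S_i = E(K, S_{i−1}) with S_{0} = IV; C_i = P_i ⊕ S_i.
C1: S = E(K, 211) = 122; 146 ⊕ 122 = 232.
C2: S = E(K, 122) = 41; 72 ⊕ 41 = 97.
C3: S = E(K, 41) = 143; 72 ⊕ 143 = 199.
C4: S = E(K, 143) = 194; 105 ⊕ 194 = 171.

C1 = 232, C2 = 97, C3 = 199, C4 = 171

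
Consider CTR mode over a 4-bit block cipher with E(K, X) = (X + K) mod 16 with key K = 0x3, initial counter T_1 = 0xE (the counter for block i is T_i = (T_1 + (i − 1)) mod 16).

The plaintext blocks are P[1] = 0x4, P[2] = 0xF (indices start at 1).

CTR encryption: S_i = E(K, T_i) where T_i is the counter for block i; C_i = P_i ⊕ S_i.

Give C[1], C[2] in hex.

C[1] = 0x5, C[2] = 0xD

C[1]: T = 0xE, S = E(K, T) = 0x1; 0x4 ⊕ 0x1 = 0x5.
C[2]: T = 0xF, S = E(K, T) = 0x2; 0xF ⊕ 0x2 = 0xD.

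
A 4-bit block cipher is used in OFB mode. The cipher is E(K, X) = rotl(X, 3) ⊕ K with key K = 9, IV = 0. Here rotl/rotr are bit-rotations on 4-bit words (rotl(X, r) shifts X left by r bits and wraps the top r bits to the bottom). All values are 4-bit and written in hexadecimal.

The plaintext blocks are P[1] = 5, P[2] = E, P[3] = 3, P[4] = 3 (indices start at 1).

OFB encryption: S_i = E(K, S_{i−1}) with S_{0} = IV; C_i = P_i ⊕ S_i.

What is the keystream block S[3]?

C[1]: S = E(K, 0) = 9; 5 ⊕ 9 = C.
C[2]: S = E(K, 9) = 5; E ⊕ 5 = B.
C[3]: S = E(K, 5) = 3; 3 ⊕ 3 = 0.
So S[3] = 3.

3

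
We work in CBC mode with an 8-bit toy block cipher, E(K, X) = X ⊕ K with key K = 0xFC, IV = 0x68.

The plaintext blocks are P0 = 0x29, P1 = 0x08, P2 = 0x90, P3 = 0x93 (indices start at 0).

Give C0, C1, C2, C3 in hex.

CBC encryption: C_i = E(K, P_i ⊕ C_{i−1}), with C_{−1} = IV.
C0: P0 ⊕ 0x68 = 0x41; E(K, 0x41) = 0xBD.
C1: P1 ⊕ 0xBD = 0xB5; E(K, 0xB5) = 0x49.
C2: P2 ⊕ 0x49 = 0xD9; E(K, 0xD9) = 0x25.
C3: P3 ⊕ 0x25 = 0xB6; E(K, 0xB6) = 0x4A.

C0 = 0xBD, C1 = 0x49, C2 = 0x25, C3 = 0x4A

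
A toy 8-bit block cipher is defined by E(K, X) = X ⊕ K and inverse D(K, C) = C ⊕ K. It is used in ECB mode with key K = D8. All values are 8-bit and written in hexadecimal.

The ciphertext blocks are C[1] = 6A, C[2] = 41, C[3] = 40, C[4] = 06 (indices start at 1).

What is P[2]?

ECB decryption: P_i = D(K, C_i).
P[2]: D(K, 41) = 99.

P[2] = 99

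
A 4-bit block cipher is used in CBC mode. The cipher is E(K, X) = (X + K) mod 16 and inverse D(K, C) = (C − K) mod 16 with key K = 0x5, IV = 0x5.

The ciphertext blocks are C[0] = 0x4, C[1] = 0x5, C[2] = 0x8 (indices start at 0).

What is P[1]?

P[1] = 0x4

CBC decryption: P_i = D(K, C_i) ⊕ C_{i−1}, with C_{−1} = IV.
P[1]: D(K, 0x5) = 0x0; 0x0 ⊕ 0x4 = 0x4.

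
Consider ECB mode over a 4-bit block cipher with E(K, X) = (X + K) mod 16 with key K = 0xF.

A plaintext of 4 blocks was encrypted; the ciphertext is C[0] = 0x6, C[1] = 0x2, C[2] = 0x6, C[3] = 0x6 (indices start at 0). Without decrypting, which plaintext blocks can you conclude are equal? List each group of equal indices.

ECB encrypts each block independently with the same key, so equal ciphertext blocks imply equal plaintext blocks.
C[0] = C[2] = C[3] = 0x6, so P[0] = P[2] = P[3].

P[0] = P[2] = P[3]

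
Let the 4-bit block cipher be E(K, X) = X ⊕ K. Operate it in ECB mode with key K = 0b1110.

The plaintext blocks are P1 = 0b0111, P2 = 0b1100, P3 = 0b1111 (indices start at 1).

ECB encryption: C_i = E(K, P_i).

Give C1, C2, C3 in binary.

C1: E(K, 0b0111) = 0b1001.
C2: E(K, 0b1100) = 0b0010.
C3: E(K, 0b1111) = 0b0001.

C1 = 0b1001, C2 = 0b0010, C3 = 0b0001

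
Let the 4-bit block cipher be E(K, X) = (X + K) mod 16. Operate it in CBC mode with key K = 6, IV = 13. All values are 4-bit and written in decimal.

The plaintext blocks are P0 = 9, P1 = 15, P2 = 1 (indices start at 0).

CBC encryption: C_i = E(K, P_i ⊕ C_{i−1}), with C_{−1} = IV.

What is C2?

C2 = 0

C0: P0 ⊕ 13 = 4; E(K, 4) = 10.
C1: P1 ⊕ 10 = 5; E(K, 5) = 11.
C2: P2 ⊕ 11 = 10; E(K, 10) = 0.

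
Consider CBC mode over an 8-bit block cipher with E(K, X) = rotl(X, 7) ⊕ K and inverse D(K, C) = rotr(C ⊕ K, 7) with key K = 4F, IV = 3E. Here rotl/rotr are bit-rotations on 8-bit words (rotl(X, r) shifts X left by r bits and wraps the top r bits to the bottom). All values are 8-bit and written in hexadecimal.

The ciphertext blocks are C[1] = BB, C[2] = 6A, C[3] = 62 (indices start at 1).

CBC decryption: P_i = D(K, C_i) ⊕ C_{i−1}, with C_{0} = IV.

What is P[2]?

P[2]: D(K, 6A) = 4A; 4A ⊕ BB = F1.

P[2] = F1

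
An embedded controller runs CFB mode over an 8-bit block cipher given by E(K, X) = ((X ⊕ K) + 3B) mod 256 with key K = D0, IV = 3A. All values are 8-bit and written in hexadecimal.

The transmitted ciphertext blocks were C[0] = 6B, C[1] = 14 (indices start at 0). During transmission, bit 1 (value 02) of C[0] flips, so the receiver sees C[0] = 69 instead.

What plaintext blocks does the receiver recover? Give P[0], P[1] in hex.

CFB decryption: P_i = C_i ⊕ E(K, C_{i−1}), with C_{−1} = IV.
Only C[0] changed, to 69. In CFB, a change in C_i flips the same bit in P_i and garbles P_{i+1}. Decrypting the received ciphertext:
P[0]: E(K, 3A) = 25; 69 ⊕ 25 = 4C.
P[1]: E(K, 69) = F4; 14 ⊕ F4 = E0.
Blocks that differ from the original plaintext: P[0], P[1].

P[0] = 4C, P[1] = E0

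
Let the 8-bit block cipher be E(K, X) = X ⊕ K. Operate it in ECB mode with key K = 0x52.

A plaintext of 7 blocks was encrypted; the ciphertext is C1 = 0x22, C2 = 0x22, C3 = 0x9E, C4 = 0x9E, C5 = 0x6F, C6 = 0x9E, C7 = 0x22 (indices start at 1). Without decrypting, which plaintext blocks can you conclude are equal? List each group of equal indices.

P1 = P2 = P7; P3 = P4 = P6

ECB encrypts each block independently with the same key, so equal ciphertext blocks imply equal plaintext blocks.
C1 = C2 = C7 = 0x22, so P1 = P2 = P7.
C3 = C4 = C6 = 0x9E, so P3 = P4 = P6.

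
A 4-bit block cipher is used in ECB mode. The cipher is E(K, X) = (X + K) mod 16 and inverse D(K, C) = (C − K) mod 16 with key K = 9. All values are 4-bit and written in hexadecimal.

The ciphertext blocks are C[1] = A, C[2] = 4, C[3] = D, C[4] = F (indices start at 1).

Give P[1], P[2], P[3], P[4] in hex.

P[1] = 1, P[2] = B, P[3] = 4, P[4] = 6

ECB decryption: P_i = D(K, C_i).
P[1]: D(K, A) = 1.
P[2]: D(K, 4) = B.
P[3]: D(K, D) = 4.
P[4]: D(K, F) = 6.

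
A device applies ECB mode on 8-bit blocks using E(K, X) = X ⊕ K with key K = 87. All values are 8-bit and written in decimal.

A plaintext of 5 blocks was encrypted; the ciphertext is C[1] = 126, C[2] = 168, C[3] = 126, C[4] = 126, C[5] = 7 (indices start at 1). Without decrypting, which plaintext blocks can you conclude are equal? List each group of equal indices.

ECB encrypts each block independently with the same key, so equal ciphertext blocks imply equal plaintext blocks.
C[1] = C[3] = C[4] = 126, so P[1] = P[3] = P[4].

P[1] = P[3] = P[4]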